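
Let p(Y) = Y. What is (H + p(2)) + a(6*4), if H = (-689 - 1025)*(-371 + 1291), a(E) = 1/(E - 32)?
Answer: -12615025/8 ≈ -1.5769e+6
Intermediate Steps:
a(E) = 1/(-32 + E)
H = -1576880 (H = -1714*920 = -1576880)
(H + p(2)) + a(6*4) = (-1576880 + 2) + 1/(-32 + 6*4) = -1576878 + 1/(-32 + 24) = -1576878 + 1/(-8) = -1576878 - ⅛ = -12615025/8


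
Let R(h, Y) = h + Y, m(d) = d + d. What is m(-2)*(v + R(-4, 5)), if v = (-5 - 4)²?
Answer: -328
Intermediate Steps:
m(d) = 2*d
R(h, Y) = Y + h
v = 81 (v = (-9)² = 81)
m(-2)*(v + R(-4, 5)) = (2*(-2))*(81 + (5 - 4)) = -4*(81 + 1) = -4*82 = -328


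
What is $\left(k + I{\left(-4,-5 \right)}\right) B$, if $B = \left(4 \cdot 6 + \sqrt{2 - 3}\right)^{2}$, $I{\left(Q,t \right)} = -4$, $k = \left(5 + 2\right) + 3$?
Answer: $3450 + 288 i \approx 3450.0 + 288.0 i$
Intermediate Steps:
$k = 10$ ($k = 7 + 3 = 10$)
$B = \left(24 + i\right)^{2}$ ($B = \left(24 + \sqrt{-1}\right)^{2} = \left(24 + i\right)^{2} \approx 575.0 + 48.0 i$)
$\left(k + I{\left(-4,-5 \right)}\right) B = \left(10 - 4\right) \left(24 + i\right)^{2} = 6 \left(24 + i\right)^{2}$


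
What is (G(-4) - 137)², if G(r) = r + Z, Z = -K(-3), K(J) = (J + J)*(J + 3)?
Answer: 19881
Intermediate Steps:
K(J) = 2*J*(3 + J) (K(J) = (2*J)*(3 + J) = 2*J*(3 + J))
Z = 0 (Z = -2*(-3)*(3 - 3) = -2*(-3)*0 = -1*0 = 0)
G(r) = r (G(r) = r + 0 = r)
(G(-4) - 137)² = (-4 - 137)² = (-141)² = 19881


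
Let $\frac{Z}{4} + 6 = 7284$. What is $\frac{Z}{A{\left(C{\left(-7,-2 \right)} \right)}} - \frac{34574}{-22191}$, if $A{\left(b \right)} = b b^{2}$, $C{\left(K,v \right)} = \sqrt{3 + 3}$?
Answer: $\frac{34574}{22191} + \frac{2426 \sqrt{6}}{3} \approx 1982.4$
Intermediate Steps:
$Z = 29112$ ($Z = -24 + 4 \cdot 7284 = -24 + 29136 = 29112$)
$C{\left(K,v \right)} = \sqrt{6}$
$A{\left(b \right)} = b^{3}$
$\frac{Z}{A{\left(C{\left(-7,-2 \right)} \right)}} - \frac{34574}{-22191} = \frac{29112}{\left(\sqrt{6}\right)^{3}} - \frac{34574}{-22191} = \frac{29112}{6 \sqrt{6}} - - \frac{34574}{22191} = 29112 \frac{\sqrt{6}}{36} + \frac{34574}{22191} = \frac{2426 \sqrt{6}}{3} + \frac{34574}{22191} = \frac{34574}{22191} + \frac{2426 \sqrt{6}}{3}$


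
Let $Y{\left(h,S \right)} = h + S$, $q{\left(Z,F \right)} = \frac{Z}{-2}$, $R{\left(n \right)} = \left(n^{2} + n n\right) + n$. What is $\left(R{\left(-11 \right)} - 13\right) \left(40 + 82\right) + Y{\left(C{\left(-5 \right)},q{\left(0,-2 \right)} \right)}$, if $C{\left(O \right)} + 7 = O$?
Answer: $26584$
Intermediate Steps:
$C{\left(O \right)} = -7 + O$
$R{\left(n \right)} = n + 2 n^{2}$ ($R{\left(n \right)} = \left(n^{2} + n^{2}\right) + n = 2 n^{2} + n = n + 2 n^{2}$)
$q{\left(Z,F \right)} = - \frac{Z}{2}$ ($q{\left(Z,F \right)} = Z \left(- \frac{1}{2}\right) = - \frac{Z}{2}$)
$Y{\left(h,S \right)} = S + h$
$\left(R{\left(-11 \right)} - 13\right) \left(40 + 82\right) + Y{\left(C{\left(-5 \right)},q{\left(0,-2 \right)} \right)} = \left(- 11 \left(1 + 2 \left(-11\right)\right) - 13\right) \left(40 + 82\right) - 12 = \left(- 11 \left(1 - 22\right) - 13\right) 122 + \left(0 - 12\right) = \left(\left(-11\right) \left(-21\right) - 13\right) 122 - 12 = \left(231 - 13\right) 122 - 12 = 218 \cdot 122 - 12 = 26596 - 12 = 26584$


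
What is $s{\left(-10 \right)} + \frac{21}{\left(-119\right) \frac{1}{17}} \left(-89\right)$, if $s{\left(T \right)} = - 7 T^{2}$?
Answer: $-433$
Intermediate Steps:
$s{\left(-10 \right)} + \frac{21}{\left(-119\right) \frac{1}{17}} \left(-89\right) = - 7 \left(-10\right)^{2} + \frac{21}{\left(-119\right) \frac{1}{17}} \left(-89\right) = \left(-7\right) 100 + \frac{21}{\left(-119\right) \frac{1}{17}} \left(-89\right) = -700 + \frac{21}{-7} \left(-89\right) = -700 + 21 \left(- \frac{1}{7}\right) \left(-89\right) = -700 - -267 = -700 + 267 = -433$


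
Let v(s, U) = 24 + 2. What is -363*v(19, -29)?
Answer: -9438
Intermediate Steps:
v(s, U) = 26
-363*v(19, -29) = -363*26 = -9438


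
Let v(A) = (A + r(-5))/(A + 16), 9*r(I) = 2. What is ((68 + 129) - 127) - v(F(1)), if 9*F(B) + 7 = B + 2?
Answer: 4901/70 ≈ 70.014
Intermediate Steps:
F(B) = -5/9 + B/9 (F(B) = -7/9 + (B + 2)/9 = -7/9 + (2 + B)/9 = -7/9 + (2/9 + B/9) = -5/9 + B/9)
r(I) = 2/9 (r(I) = (⅑)*2 = 2/9)
v(A) = (2/9 + A)/(16 + A) (v(A) = (A + 2/9)/(A + 16) = (2/9 + A)/(16 + A))
((68 + 129) - 127) - v(F(1)) = ((68 + 129) - 127) - (2/9 + (-5/9 + (⅑)*1))/(16 + (-5/9 + (⅑)*1)) = (197 - 127) - (2/9 + (-5/9 + ⅑))/(16 + (-5/9 + ⅑)) = 70 - (2/9 - 4/9)/(16 - 4/9) = 70 - (-2)/(140/9*9) = 70 - 9*(-2)/(140*9) = 70 - 1*(-1/70) = 70 + 1/70 = 4901/70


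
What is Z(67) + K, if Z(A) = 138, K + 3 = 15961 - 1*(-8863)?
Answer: 24959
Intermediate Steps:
K = 24821 (K = -3 + (15961 - 1*(-8863)) = -3 + (15961 + 8863) = -3 + 24824 = 24821)
Z(67) + K = 138 + 24821 = 24959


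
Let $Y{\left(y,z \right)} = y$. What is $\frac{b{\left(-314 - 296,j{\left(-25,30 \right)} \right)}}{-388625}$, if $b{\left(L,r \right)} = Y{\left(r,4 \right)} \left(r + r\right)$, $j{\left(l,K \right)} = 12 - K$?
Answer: $- \frac{648}{388625} \approx -0.0016674$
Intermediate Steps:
$b{\left(L,r \right)} = 2 r^{2}$ ($b{\left(L,r \right)} = r \left(r + r\right) = r 2 r = 2 r^{2}$)
$\frac{b{\left(-314 - 296,j{\left(-25,30 \right)} \right)}}{-388625} = \frac{2 \left(12 - 30\right)^{2}}{-388625} = 2 \left(12 - 30\right)^{2} \left(- \frac{1}{388625}\right) = 2 \left(-18\right)^{2} \left(- \frac{1}{388625}\right) = 2 \cdot 324 \left(- \frac{1}{388625}\right) = 648 \left(- \frac{1}{388625}\right) = - \frac{648}{388625}$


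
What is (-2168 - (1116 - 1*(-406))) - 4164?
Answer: -7854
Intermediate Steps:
(-2168 - (1116 - 1*(-406))) - 4164 = (-2168 - (1116 + 406)) - 4164 = (-2168 - 1*1522) - 4164 = (-2168 - 1522) - 4164 = -3690 - 4164 = -7854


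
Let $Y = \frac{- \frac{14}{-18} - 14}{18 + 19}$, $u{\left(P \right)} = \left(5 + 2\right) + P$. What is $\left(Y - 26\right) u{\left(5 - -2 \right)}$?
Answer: $- \frac{122878}{333} \approx -369.0$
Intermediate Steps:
$u{\left(P \right)} = 7 + P$
$Y = - \frac{119}{333}$ ($Y = \frac{\left(-14\right) \left(- \frac{1}{18}\right) - 14}{37} = \left(\frac{7}{9} - 14\right) \frac{1}{37} = \left(- \frac{119}{9}\right) \frac{1}{37} = - \frac{119}{333} \approx -0.35736$)
$\left(Y - 26\right) u{\left(5 - -2 \right)} = \left(- \frac{119}{333} - 26\right) \left(7 + \left(5 - -2\right)\right) = - \frac{8777 \left(7 + \left(5 + 2\right)\right)}{333} = - \frac{8777 \left(7 + 7\right)}{333} = \left(- \frac{8777}{333}\right) 14 = - \frac{122878}{333}$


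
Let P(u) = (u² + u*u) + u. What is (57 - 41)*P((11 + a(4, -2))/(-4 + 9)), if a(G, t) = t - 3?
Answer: 1632/25 ≈ 65.280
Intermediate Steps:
a(G, t) = -3 + t
P(u) = u + 2*u² (P(u) = (u² + u²) + u = 2*u² + u = u + 2*u²)
(57 - 41)*P((11 + a(4, -2))/(-4 + 9)) = (57 - 41)*(((11 + (-3 - 2))/(-4 + 9))*(1 + 2*((11 + (-3 - 2))/(-4 + 9)))) = 16*(((11 - 5)/5)*(1 + 2*((11 - 5)/5))) = 16*((6*(⅕))*(1 + 2*(6*(⅕)))) = 16*(6*(1 + 2*(6/5))/5) = 16*(6*(1 + 12/5)/5) = 16*((6/5)*(17/5)) = 16*(102/25) = 1632/25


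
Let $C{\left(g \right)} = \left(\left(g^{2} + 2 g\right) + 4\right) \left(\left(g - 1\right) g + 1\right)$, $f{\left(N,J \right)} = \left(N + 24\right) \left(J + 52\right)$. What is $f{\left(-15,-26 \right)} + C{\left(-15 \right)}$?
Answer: $48193$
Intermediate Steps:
$f{\left(N,J \right)} = \left(24 + N\right) \left(52 + J\right)$
$C{\left(g \right)} = \left(1 + g \left(-1 + g\right)\right) \left(4 + g^{2} + 2 g\right)$ ($C{\left(g \right)} = \left(4 + g^{2} + 2 g\right) \left(\left(-1 + g\right) g + 1\right) = \left(4 + g^{2} + 2 g\right) \left(g \left(-1 + g\right) + 1\right) = \left(4 + g^{2} + 2 g\right) \left(1 + g \left(-1 + g\right)\right) = \left(1 + g \left(-1 + g\right)\right) \left(4 + g^{2} + 2 g\right)$)
$f{\left(-15,-26 \right)} + C{\left(-15 \right)} = \left(1248 + 24 \left(-26\right) + 52 \left(-15\right) - -390\right) + \left(4 + \left(-15\right)^{3} + \left(-15\right)^{4} - -30 + 3 \left(-15\right)^{2}\right) = \left(1248 - 624 - 780 + 390\right) + \left(4 - 3375 + 50625 + 30 + 3 \cdot 225\right) = 234 + \left(4 - 3375 + 50625 + 30 + 675\right) = 234 + 47959 = 48193$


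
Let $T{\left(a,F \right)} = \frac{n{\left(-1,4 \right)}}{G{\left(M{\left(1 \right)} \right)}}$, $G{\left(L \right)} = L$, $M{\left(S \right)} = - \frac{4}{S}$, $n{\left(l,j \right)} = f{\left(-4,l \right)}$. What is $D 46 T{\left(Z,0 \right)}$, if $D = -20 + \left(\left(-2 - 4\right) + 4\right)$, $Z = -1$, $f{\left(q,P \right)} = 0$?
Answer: $0$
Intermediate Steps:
$n{\left(l,j \right)} = 0$
$T{\left(a,F \right)} = 0$ ($T{\left(a,F \right)} = \frac{0}{\left(-4\right) 1^{-1}} = \frac{0}{\left(-4\right) 1} = \frac{0}{-4} = 0 \left(- \frac{1}{4}\right) = 0$)
$D = -22$ ($D = -20 + \left(-6 + 4\right) = -20 - 2 = -22$)
$D 46 T{\left(Z,0 \right)} = \left(-22\right) 46 \cdot 0 = \left(-1012\right) 0 = 0$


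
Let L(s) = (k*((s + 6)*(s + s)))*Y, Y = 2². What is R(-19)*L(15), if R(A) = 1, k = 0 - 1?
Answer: -2520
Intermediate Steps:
k = -1
Y = 4
L(s) = -8*s*(6 + s) (L(s) = -(s + 6)*(s + s)*4 = -(6 + s)*2*s*4 = -2*s*(6 + s)*4 = -8*s*(6 + s))
R(-19)*L(15) = 1*(-8*15*(6 + 15)) = 1*(-8*15*21) = 1*(-2520) = -2520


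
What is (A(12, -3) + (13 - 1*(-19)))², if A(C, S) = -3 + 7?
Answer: 1296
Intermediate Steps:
A(C, S) = 4
(A(12, -3) + (13 - 1*(-19)))² = (4 + (13 - 1*(-19)))² = (4 + (13 + 19))² = (4 + 32)² = 36² = 1296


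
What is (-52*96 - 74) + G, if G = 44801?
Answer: 39735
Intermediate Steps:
(-52*96 - 74) + G = (-52*96 - 74) + 44801 = (-4992 - 74) + 44801 = -5066 + 44801 = 39735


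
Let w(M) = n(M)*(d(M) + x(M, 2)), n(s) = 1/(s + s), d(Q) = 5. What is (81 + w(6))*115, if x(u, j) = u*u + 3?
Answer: 29210/3 ≈ 9736.7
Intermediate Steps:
n(s) = 1/(2*s)
x(u, j) = 3 + u² (x(u, j) = u² + 3 = 3 + u²)
w(M) = (8 + M²)/(2*M) (w(M) = (1/(2*M))*(5 + (3 + M²)) = (1/(2*M))*(8 + M²) = (8 + M²)/(2*M))
(81 + w(6))*115 = (81 + ((½)*6 + 4/6))*115 = (81 + (3 + 4*(⅙)))*115 = (81 + (3 + ⅔))*115 = (81 + 11/3)*115 = (254/3)*115 = 29210/3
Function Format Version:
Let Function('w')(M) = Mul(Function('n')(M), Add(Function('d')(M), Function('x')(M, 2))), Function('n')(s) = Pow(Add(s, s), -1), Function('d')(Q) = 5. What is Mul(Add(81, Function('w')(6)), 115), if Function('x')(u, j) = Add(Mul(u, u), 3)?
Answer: Rational(29210, 3) ≈ 9736.7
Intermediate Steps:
Function('n')(s) = Mul(Rational(1, 2), Pow(s, -1)) (Function('n')(s) = Pow(Mul(2, s), -1) = Mul(Rational(1, 2), Pow(s, -1)))
Function('x')(u, j) = Add(3, Pow(u, 2)) (Function('x')(u, j) = Add(Pow(u, 2), 3) = Add(3, Pow(u, 2)))
Function('w')(M) = Mul(Rational(1, 2), Pow(M, -1), Add(8, Pow(M, 2))) (Function('w')(M) = Mul(Mul(Rational(1, 2), Pow(M, -1)), Add(5, Add(3, Pow(M, 2)))) = Mul(Mul(Rational(1, 2), Pow(M, -1)), Add(8, Pow(M, 2))) = Mul(Rational(1, 2), Pow(M, -1), Add(8, Pow(M, 2))))
Mul(Add(81, Function('w')(6)), 115) = Mul(Add(81, Add(Mul(Rational(1, 2), 6), Mul(4, Pow(6, -1)))), 115) = Mul(Add(81, Add(3, Mul(4, Rational(1, 6)))), 115) = Mul(Add(81, Add(3, Rational(2, 3))), 115) = Mul(Add(81, Rational(11, 3)), 115) = Mul(Rational(254, 3), 115) = Rational(29210, 3)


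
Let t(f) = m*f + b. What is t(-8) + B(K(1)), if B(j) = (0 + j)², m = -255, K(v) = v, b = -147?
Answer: 1894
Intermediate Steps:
B(j) = j²
t(f) = -147 - 255*f (t(f) = -255*f - 147 = -147 - 255*f)
t(-8) + B(K(1)) = (-147 - 255*(-8)) + 1² = (-147 + 2040) + 1 = 1893 + 1 = 1894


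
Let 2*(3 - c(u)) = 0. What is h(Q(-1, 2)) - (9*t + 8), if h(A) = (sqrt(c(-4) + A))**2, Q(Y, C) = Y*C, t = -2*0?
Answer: -7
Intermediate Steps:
c(u) = 3 (c(u) = 3 - 1/2*0 = 3 + 0 = 3)
t = 0
Q(Y, C) = C*Y
h(A) = 3 + A (h(A) = (sqrt(3 + A))**2 = 3 + A)
h(Q(-1, 2)) - (9*t + 8) = (3 + 2*(-1)) - (9*0 + 8) = (3 - 2) - (0 + 8) = 1 - 1*8 = 1 - 8 = -7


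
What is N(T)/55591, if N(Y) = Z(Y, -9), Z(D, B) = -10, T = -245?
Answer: -10/55591 ≈ -0.00017989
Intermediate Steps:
N(Y) = -10
N(T)/55591 = -10/55591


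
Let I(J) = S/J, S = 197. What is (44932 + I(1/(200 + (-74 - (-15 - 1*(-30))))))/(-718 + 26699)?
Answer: 66799/25981 ≈ 2.5711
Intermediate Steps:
I(J) = 197/J
(44932 + I(1/(200 + (-74 - (-15 - 1*(-30))))))/(-718 + 26699) = (44932 + 197/(1/(200 + (-74 - (-15 - 1*(-30))))))/(-718 + 26699) = (44932 + 197/(1/(200 + (-74 - (-15 + 30)))))/25981 = (44932 + 197/(1/(200 + (-74 - 1*15))))*(1/25981) = (44932 + 197/(1/(200 + (-74 - 15))))*(1/25981) = (44932 + 197/(1/(200 - 89)))*(1/25981) = (44932 + 197/(1/111))*(1/25981) = (44932 + 197*111)*(1/25981) = (44932 + 21867)*(1/25981) = 66799*(1/25981) = 66799/25981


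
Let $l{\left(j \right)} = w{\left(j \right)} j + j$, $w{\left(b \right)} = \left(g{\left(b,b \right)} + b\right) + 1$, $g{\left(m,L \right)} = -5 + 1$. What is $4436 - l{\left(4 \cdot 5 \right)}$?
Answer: $4076$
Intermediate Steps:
$g{\left(m,L \right)} = -4$
$w{\left(b \right)} = -3 + b$ ($w{\left(b \right)} = \left(-4 + b\right) + 1 = -3 + b$)
$l{\left(j \right)} = j + j \left(-3 + j\right)$ ($l{\left(j \right)} = \left(-3 + j\right) j + j = j \left(-3 + j\right) + j = j + j \left(-3 + j\right)$)
$4436 - l{\left(4 \cdot 5 \right)} = 4436 - 4 \cdot 5 \left(-2 + 4 \cdot 5\right) = 4436 - 20 \left(-2 + 20\right) = 4436 - 20 \cdot 18 = 4436 - 360 = 4076$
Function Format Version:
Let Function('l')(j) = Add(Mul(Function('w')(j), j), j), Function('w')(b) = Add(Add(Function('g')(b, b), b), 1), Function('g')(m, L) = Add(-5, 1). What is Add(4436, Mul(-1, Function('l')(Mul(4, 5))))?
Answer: 4076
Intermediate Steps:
Function('g')(m, L) = -4
Function('w')(b) = Add(-3, b) (Function('w')(b) = Add(Add(-4, b), 1) = Add(-3, b))
Function('l')(j) = Add(j, Mul(j, Add(-3, j))) (Function('l')(j) = Add(Mul(Add(-3, j), j), j) = Add(Mul(j, Add(-3, j)), j) = Add(j, Mul(j, Add(-3, j))))
Add(4436, Mul(-1, Function('l')(Mul(4, 5)))) = Add(4436, Mul(-1, Mul(Mul(4, 5), Add(-2, Mul(4, 5))))) = Add(4436, Mul(-1, Mul(20, Add(-2, 20)))) = Add(4436, Mul(-1, Mul(20, 18))) = Add(4436, Mul(-1, 360)) = Add(4436, -360) = 4076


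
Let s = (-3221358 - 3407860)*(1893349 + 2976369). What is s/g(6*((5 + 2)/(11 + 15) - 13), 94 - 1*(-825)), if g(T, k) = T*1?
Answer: 419671488866812/993 ≈ 4.2263e+11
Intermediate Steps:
g(T, k) = T
s = -32282422220524 (s = -6629218*4869718 = -32282422220524)
s/g(6*((5 + 2)/(11 + 15) - 13), 94 - 1*(-825)) = -32282422220524*1/(6*((5 + 2)/(11 + 15) - 13)) = -32282422220524*1/(6*(7/26 - 13)) = -32282422220524/(6*(-331/26)) = -32282422220524/(-993/13) = -32282422220524*(-13/993) = 419671488866812/993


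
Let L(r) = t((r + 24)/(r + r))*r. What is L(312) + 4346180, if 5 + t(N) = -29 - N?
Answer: 4335404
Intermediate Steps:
t(N) = -34 - N (t(N) = -5 + (-29 - N) = -34 - N)
L(r) = r*(-34 - (24 + r)/(2*r)) (L(r) = (-34 - (r + 24)/(r + r))*r = (-34 - (24 + r)/(2*r))*r = r*(-34 - (24 + r)/(2*r)))
L(312) + 4346180 = (-12 - 69/2*312) + 4346180 = (-12 - 10764) + 4346180 = -10776 + 4346180 = 4335404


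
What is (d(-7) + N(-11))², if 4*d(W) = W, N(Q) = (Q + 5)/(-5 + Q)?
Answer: 121/64 ≈ 1.8906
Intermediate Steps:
N(Q) = (5 + Q)/(-5 + Q)
d(W) = W/4
(d(-7) + N(-11))² = ((¼)*(-7) + (5 - 11)/(-5 - 11))² = (-7/4 - 6/(-16))² = (-7/4 - 1/16*(-6))² = (-7/4 + 3/8)² = (-11/8)² = 121/64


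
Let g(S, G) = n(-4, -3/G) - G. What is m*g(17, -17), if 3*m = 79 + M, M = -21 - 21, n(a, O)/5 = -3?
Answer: 74/3 ≈ 24.667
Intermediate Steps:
n(a, O) = -15 (n(a, O) = 5*(-3) = -15)
M = -42
m = 37/3 (m = (79 - 42)/3 = (⅓)*37 = 37/3 ≈ 12.333)
g(S, G) = -15 - G
m*g(17, -17) = 37*(-15 - 1*(-17))/3 = 37*(-15 + 17)/3 = (37/3)*2 = 74/3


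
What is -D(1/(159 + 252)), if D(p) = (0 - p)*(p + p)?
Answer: 2/168921 ≈ 1.1840e-5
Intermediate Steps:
D(p) = -2*p**2 (D(p) = (-p)*(2*p) = -2*p**2)
-D(1/(159 + 252)) = -(-2)*(1/(159 + 252))**2 = -(-2)*(1/411)**2 = -(-2)/168921 = -1*(-2/168921) = 2/168921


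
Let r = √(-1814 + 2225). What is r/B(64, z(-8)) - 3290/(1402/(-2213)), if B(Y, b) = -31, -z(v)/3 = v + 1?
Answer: 3640385/701 - √411/31 ≈ 5192.5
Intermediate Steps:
z(v) = -3 - 3*v (z(v) = -3*(v + 1) = -3*(1 + v) = -3 - 3*v)
r = √411 ≈ 20.273
r/B(64, z(-8)) - 3290/(1402/(-2213)) = √411/(-31) - 3290/(1402/(-2213)) = √411*(-1/31) - 3290/(1402*(-1/2213)) = -√411/31 - 3290/(-1402/2213) = -√411/31 - 3290*(-2213/1402) = -√411/31 + 3640385/701 = 3640385/701 - √411/31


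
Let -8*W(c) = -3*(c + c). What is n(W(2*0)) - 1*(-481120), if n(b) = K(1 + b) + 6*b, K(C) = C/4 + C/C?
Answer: 1924485/4 ≈ 4.8112e+5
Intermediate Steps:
K(C) = 1 + C/4 (K(C) = C*(1/4) + 1 = C/4 + 1 = 1 + C/4)
W(c) = 3*c/4 (W(c) = -(-3)*(c + c)/8 = -(-3)*2*c/8 = -(-3)*c/4 = 3*c/4)
n(b) = 5/4 + 25*b/4 (n(b) = (1 + (1 + b)/4) + 6*b = (1 + (1/4 + b/4)) + 6*b = (5/4 + b/4) + 6*b = 5/4 + 25*b/4)
n(W(2*0)) - 1*(-481120) = (5/4 + 25*(3*(2*0)/4)/4) - 1*(-481120) = (5/4 + 25*((3/4)*0)/4) + 481120 = (5/4 + (25/4)*0) + 481120 = (5/4 + 0) + 481120 = 5/4 + 481120 = 1924485/4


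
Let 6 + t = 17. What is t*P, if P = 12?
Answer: 132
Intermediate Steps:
t = 11 (t = -6 + 17 = 11)
t*P = 11*12 = 132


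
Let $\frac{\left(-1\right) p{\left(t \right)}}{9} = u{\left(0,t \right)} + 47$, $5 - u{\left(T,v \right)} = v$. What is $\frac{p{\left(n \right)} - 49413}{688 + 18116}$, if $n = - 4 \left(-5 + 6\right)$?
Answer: $- \frac{16639}{6268} \approx -2.6546$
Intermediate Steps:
$n = -4$ ($n = \left(-4\right) 1 = -4$)
$u{\left(T,v \right)} = 5 - v$
$p{\left(t \right)} = -468 + 9 t$ ($p{\left(t \right)} = - 9 \left(\left(5 - t\right) + 47\right) = - 9 \left(52 - t\right) = -468 + 9 t$)
$\frac{p{\left(n \right)} - 49413}{688 + 18116} = \frac{\left(-468 + 9 \left(-4\right)\right) - 49413}{688 + 18116} = \frac{\left(-468 - 36\right) - 49413}{18804} = \left(-504 - 49413\right) \frac{1}{18804} = \left(-49917\right) \frac{1}{18804} = - \frac{16639}{6268}$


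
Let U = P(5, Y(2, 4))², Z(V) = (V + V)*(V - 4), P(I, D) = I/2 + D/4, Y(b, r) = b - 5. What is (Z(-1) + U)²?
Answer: 43681/256 ≈ 170.63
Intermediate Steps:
Y(b, r) = -5 + b
P(I, D) = I/2 + D/4 (P(I, D) = I*(½) + D*(¼) = I/2 + D/4)
Z(V) = 2*V*(-4 + V) (Z(V) = (2*V)*(-4 + V) = 2*V*(-4 + V))
U = 49/16 (U = ((½)*5 + (-5 + 2)/4)² = (5/2 + (¼)*(-3))² = (5/2 - ¾)² = (7/4)² = 49/16 ≈ 3.0625)
(Z(-1) + U)² = (2*(-1)*(-4 - 1) + 49/16)² = (2*(-1)*(-5) + 49/16)² = (10 + 49/16)² = (209/16)² = 43681/256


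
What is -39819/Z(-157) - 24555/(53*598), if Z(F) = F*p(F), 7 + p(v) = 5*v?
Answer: -719215051/656826456 ≈ -1.0950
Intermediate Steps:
p(v) = -7 + 5*v
Z(F) = F*(-7 + 5*F)
-39819/Z(-157) - 24555/(53*598) = -39819*(-1/(157*(-7 + 5*(-157)))) - 24555/(53*598) = -39819*(-1/(157*(-7 - 785))) - 24555/31694 = -39819/((-157*(-792))) - 24555*1/31694 = -39819/124344 - 24555/31694 = -39819*1/124344 - 24555/31694 = -13273/41448 - 24555/31694 = -719215051/656826456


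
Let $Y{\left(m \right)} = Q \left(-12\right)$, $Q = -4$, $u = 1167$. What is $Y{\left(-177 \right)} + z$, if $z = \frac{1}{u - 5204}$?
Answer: $\frac{193775}{4037} \approx 48.0$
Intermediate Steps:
$Y{\left(m \right)} = 48$ ($Y{\left(m \right)} = \left(-4\right) \left(-12\right) = 48$)
$z = - \frac{1}{4037}$ ($z = \frac{1}{1167 - 5204} = \frac{1}{-4037} = - \frac{1}{4037} \approx -0.00024771$)
$Y{\left(-177 \right)} + z = 48 - \frac{1}{4037} = \frac{193775}{4037}$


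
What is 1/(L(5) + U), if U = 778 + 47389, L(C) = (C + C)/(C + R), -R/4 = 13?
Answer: 47/2263839 ≈ 2.0761e-5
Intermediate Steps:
R = -52 (R = -4*13 = -52)
L(C) = 2*C/(-52 + C) (L(C) = (C + C)/(C - 52) = (2*C)/(-52 + C) = 2*C/(-52 + C))
U = 48167
1/(L(5) + U) = 1/(2*5/(-52 + 5) + 48167) = 1/(2*5/(-47) + 48167) = 1/(2*5*(-1/47) + 48167) = 1/(-10/47 + 48167) = 1/(2263839/47) = 47/2263839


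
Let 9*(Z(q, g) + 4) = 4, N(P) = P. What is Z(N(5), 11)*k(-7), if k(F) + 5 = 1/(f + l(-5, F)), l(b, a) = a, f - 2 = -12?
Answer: 2752/153 ≈ 17.987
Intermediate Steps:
f = -10 (f = 2 - 12 = -10)
Z(q, g) = -32/9 (Z(q, g) = -4 + (⅑)*4 = -4 + 4/9 = -32/9)
k(F) = -5 + 1/(-10 + F)
Z(N(5), 11)*k(-7) = -32*(51 - 5*(-7))/(9*(-10 - 7)) = -32*(51 + 35)/(9*(-17)) = -(-32)*86/153 = -32/9*(-86/17) = 2752/153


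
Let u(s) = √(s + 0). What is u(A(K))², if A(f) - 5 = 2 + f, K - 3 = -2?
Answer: 8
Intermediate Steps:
K = 1 (K = 3 - 2 = 1)
A(f) = 7 + f (A(f) = 5 + (2 + f) = 7 + f)
u(s) = √s
u(A(K))² = (√(7 + 1))² = (√8)² = (2*√2)² = 8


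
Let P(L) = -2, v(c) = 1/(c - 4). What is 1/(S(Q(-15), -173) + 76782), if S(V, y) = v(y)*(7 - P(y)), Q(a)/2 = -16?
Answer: 59/4530135 ≈ 1.3024e-5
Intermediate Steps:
v(c) = 1/(-4 + c)
Q(a) = -32 (Q(a) = 2*(-16) = -32)
S(V, y) = 9/(-4 + y) (S(V, y) = (7 - 1*(-2))/(-4 + y) = (7 + 2)/(-4 + y) = 9/(-4 + y))
1/(S(Q(-15), -173) + 76782) = 1/(9/(-4 - 173) + 76782) = 1/(9/(-177) + 76782) = 1/(9*(-1/177) + 76782) = 1/(-3/59 + 76782) = 1/(4530135/59) = 59/4530135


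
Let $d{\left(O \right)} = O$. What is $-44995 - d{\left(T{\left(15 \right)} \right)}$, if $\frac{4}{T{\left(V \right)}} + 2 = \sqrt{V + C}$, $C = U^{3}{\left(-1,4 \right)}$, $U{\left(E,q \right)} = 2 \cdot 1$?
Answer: $- \frac{854913}{19} - \frac{4 \sqrt{23}}{19} \approx -44996.0$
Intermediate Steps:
$U{\left(E,q \right)} = 2$
$C = 8$ ($C = 2^{3} = 8$)
$T{\left(V \right)} = \frac{4}{-2 + \sqrt{8 + V}}$ ($T{\left(V \right)} = \frac{4}{-2 + \sqrt{V + 8}} = \frac{4}{-2 + \sqrt{8 + V}}$)
$-44995 - d{\left(T{\left(15 \right)} \right)} = -44995 - \frac{4}{-2 + \sqrt{8 + 15}} = -44995 - \frac{4}{-2 + \sqrt{23}}$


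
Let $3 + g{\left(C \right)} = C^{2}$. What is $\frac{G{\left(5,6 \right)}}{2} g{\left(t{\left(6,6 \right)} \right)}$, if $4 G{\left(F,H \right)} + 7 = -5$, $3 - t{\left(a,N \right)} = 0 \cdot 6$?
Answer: $-9$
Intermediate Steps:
$t{\left(a,N \right)} = 3$ ($t{\left(a,N \right)} = 3 - 0 \cdot 6 = 3 - 0 = 3 + 0 = 3$)
$G{\left(F,H \right)} = -3$ ($G{\left(F,H \right)} = - \frac{7}{4} + \frac{1}{4} \left(-5\right) = - \frac{7}{4} - \frac{5}{4} = -3$)
$g{\left(C \right)} = -3 + C^{2}$
$\frac{G{\left(5,6 \right)}}{2} g{\left(t{\left(6,6 \right)} \right)} = \frac{1}{2} \left(-3\right) \left(-3 + 3^{2}\right) = \frac{1}{2} \left(-3\right) \left(-3 + 9\right) = \left(- \frac{3}{2}\right) 6 = -9$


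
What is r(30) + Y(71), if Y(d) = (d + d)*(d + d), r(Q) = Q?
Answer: 20194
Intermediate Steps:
Y(d) = 4*d² (Y(d) = (2*d)*(2*d) = 4*d²)
r(30) + Y(71) = 30 + 4*71² = 30 + 4*5041 = 30 + 20164 = 20194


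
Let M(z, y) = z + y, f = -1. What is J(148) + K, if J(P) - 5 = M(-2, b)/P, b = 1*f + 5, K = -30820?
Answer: -2280309/74 ≈ -30815.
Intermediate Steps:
b = 4 (b = 1*(-1) + 5 = -1 + 5 = 4)
M(z, y) = y + z
J(P) = 5 + 2/P (J(P) = 5 + (4 - 2)/P = 5 + 2/P)
J(148) + K = (5 + 2/148) - 30820 = (5 + 2*(1/148)) - 30820 = (5 + 1/74) - 30820 = 371/74 - 30820 = -2280309/74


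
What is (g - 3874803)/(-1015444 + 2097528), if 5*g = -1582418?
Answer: -20956433/5410420 ≈ -3.8733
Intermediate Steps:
g = -1582418/5 (g = (⅕)*(-1582418) = -1582418/5 ≈ -3.1648e+5)
(g - 3874803)/(-1015444 + 2097528) = (-1582418/5 - 3874803)/(-1015444 + 2097528) = -20956433/5/1082084 = -20956433/5*1/1082084 = -20956433/5410420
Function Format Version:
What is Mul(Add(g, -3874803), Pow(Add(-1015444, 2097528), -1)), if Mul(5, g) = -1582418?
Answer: Rational(-20956433, 5410420) ≈ -3.8733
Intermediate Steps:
g = Rational(-1582418, 5) (g = Mul(Rational(1, 5), -1582418) = Rational(-1582418, 5) ≈ -3.1648e+5)
Mul(Add(g, -3874803), Pow(Add(-1015444, 2097528), -1)) = Mul(Add(Rational(-1582418, 5), -3874803), Pow(Add(-1015444, 2097528), -1)) = Mul(Rational(-20956433, 5), Pow(1082084, -1)) = Mul(Rational(-20956433, 5), Rational(1, 1082084)) = Rational(-20956433, 5410420)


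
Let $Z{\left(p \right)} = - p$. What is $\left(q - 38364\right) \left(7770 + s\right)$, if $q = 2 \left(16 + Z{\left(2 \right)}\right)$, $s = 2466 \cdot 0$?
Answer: $-297870720$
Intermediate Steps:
$s = 0$
$q = 28$ ($q = 2 \left(16 - 2\right) = 2 \cdot 14 = 28$)
$\left(q - 38364\right) \left(7770 + s\right) = \left(28 - 38364\right) \left(7770 + 0\right) = \left(-38336\right) 7770 = -297870720$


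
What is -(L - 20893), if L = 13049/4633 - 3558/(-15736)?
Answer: 761490000853/36452444 ≈ 20890.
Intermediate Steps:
L = 110911639/36452444 (L = 13049*(1/4633) - 3558*(-1/15736) = 13049/4633 + 1779/7868 = 110911639/36452444 ≈ 3.0426)
-(L - 20893) = -(110911639/36452444 - 20893) = -1*(-761490000853/36452444) = 761490000853/36452444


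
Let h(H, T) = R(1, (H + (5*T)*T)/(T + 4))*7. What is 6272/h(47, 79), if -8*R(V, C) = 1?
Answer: -7168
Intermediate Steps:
R(V, C) = -⅛ (R(V, C) = -⅛*1 = -⅛)
h(H, T) = -7/8 (h(H, T) = -⅛*7 = -7/8)
6272/h(47, 79) = 6272/(-7/8) = 6272*(-8/7) = -7168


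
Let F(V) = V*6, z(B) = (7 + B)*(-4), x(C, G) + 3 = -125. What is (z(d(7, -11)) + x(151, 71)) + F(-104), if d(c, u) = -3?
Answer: -768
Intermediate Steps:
x(C, G) = -128 (x(C, G) = -3 - 125 = -128)
z(B) = -28 - 4*B
F(V) = 6*V
(z(d(7, -11)) + x(151, 71)) + F(-104) = ((-28 - 4*(-3)) - 128) + 6*(-104) = ((-28 + 12) - 128) - 624 = (-16 - 128) - 624 = -144 - 624 = -768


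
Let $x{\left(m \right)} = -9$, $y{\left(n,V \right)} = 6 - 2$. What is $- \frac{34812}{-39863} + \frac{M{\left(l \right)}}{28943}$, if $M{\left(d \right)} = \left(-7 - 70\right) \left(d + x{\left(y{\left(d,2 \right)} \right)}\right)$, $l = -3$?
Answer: $\frac{1044397128}{1153754809} \approx 0.90522$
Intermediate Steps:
$y{\left(n,V \right)} = 4$ ($y{\left(n,V \right)} = 6 - 2 = 4$)
$M{\left(d \right)} = 693 - 77 d$ ($M{\left(d \right)} = \left(-7 - 70\right) \left(d - 9\right) = - 77 \left(-9 + d\right) = 693 - 77 d$)
$- \frac{34812}{-39863} + \frac{M{\left(l \right)}}{28943} = - \frac{34812}{-39863} + \frac{693 - -231}{28943} = \left(-34812\right) \left(- \frac{1}{39863}\right) + \left(693 + 231\right) \frac{1}{28943} = \frac{34812}{39863} + 924 \cdot \frac{1}{28943} = \frac{34812}{39863} + \frac{924}{28943} = \frac{1044397128}{1153754809}$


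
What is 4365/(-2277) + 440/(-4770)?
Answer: -242477/120681 ≈ -2.0092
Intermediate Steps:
4365/(-2277) + 440/(-4770) = 4365*(-1/2277) + 440*(-1/4770) = -485/253 - 44/477 = -242477/120681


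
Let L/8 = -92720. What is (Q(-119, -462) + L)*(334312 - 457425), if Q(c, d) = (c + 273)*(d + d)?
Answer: 108838786328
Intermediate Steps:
L = -741760 (L = 8*(-92720) = -741760)
Q(c, d) = 2*d*(273 + c) (Q(c, d) = (273 + c)*(2*d) = 2*d*(273 + c))
(Q(-119, -462) + L)*(334312 - 457425) = (2*(-462)*(273 - 119) - 741760)*(334312 - 457425) = (2*(-462)*154 - 741760)*(-123113) = (-142296 - 741760)*(-123113) = -884056*(-123113) = 108838786328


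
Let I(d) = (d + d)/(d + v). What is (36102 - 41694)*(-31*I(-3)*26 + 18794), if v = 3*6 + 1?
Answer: -106786230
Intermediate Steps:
v = 19 (v = 18 + 1 = 19)
I(d) = 2*d/(19 + d) (I(d) = (d + d)/(d + 19) = (2*d)/(19 + d) = 2*d/(19 + d))
(36102 - 41694)*(-31*I(-3)*26 + 18794) = (36102 - 41694)*(-62*(-3)/(19 - 3)*26 + 18794) = -5592*(-62*(-3)/16*26 + 18794) = -5592*(-31*(-3/8)*26 + 18794) = -5592*((93/8)*26 + 18794) = -5592*(1209/4 + 18794) = -5592*76385/4 = -106786230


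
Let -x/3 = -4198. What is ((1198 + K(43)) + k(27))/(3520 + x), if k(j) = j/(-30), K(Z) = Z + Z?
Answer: 1833/23020 ≈ 0.079626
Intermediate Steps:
K(Z) = 2*Z
k(j) = -j/30 (k(j) = j*(-1/30) = -j/30)
x = 12594 (x = -3*(-4198) = 12594)
((1198 + K(43)) + k(27))/(3520 + x) = ((1198 + 2*43) - 1/30*27)/(3520 + 12594) = ((1198 + 86) - 9/10)/16114 = (1284 - 9/10)*(1/16114) = (12831/10)*(1/16114) = 1833/23020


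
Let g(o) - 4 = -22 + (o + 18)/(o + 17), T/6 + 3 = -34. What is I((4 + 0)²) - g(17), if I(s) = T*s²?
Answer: -1931711/34 ≈ -56815.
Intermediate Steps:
T = -222 (T = -18 + 6*(-34) = -18 - 204 = -222)
g(o) = -18 + (18 + o)/(17 + o) (g(o) = 4 + (-22 + (o + 18)/(o + 17)) = 4 + (-22 + (18 + o)/(17 + o)) = -18 + (18 + o)/(17 + o))
I(s) = -222*s²
I((4 + 0)²) - g(17) = -222*(4 + 0)⁴ - (-288 - 17*17)/(17 + 17) = -222*(4²)² - (-288 - 289)/34 = -222*16² - (-577)/34 = -222*256 - 1*(-577/34) = -56832 + 577/34 = -1931711/34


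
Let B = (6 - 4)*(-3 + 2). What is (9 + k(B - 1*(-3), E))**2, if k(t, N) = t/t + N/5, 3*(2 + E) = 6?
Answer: 100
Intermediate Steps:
E = 0 (E = -2 + (1/3)*6 = -2 + 2 = 0)
B = -2 (B = 2*(-1) = -2)
k(t, N) = 1 + N/5 (k(t, N) = 1 + N*(1/5) = 1 + N/5)
(9 + k(B - 1*(-3), E))**2 = (9 + (1 + (1/5)*0))**2 = (9 + (1 + 0))**2 = (9 + 1)**2 = 10**2 = 100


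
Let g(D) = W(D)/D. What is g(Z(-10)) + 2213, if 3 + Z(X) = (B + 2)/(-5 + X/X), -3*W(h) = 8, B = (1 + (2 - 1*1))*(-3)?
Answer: 6643/3 ≈ 2214.3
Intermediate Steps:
B = -6 (B = (1 + (2 - 1))*(-3) = (1 + 1)*(-3) = 2*(-3) = -6)
W(h) = -8/3 (W(h) = -⅓*8 = -8/3)
Z(X) = -2 (Z(X) = -3 + (-6 + 2)/(-5 + X/X) = -3 - 4/(-5 + 1) = -3 - 4/(-4) = -3 - 4*(-¼) = -3 + 1 = -2)
g(D) = -8/(3*D)
g(Z(-10)) + 2213 = -8/3/(-2) + 2213 = -8/3*(-½) + 2213 = 4/3 + 2213 = 6643/3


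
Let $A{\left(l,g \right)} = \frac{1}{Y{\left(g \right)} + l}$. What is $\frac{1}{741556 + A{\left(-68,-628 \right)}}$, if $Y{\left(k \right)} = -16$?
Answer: $\frac{84}{62290703} \approx 1.3485 \cdot 10^{-6}$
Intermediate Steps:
$A{\left(l,g \right)} = \frac{1}{-16 + l}$
$\frac{1}{741556 + A{\left(-68,-628 \right)}} = \frac{1}{741556 + \frac{1}{-16 - 68}} = \frac{1}{741556 + \frac{1}{-84}} = \frac{1}{741556 - \frac{1}{84}} = \frac{1}{\frac{62290703}{84}} = \frac{84}{62290703}$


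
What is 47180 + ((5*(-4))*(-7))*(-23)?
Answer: 43960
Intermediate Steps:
47180 + ((5*(-4))*(-7))*(-23) = 47180 - 20*(-7)*(-23) = 47180 + 140*(-23) = 47180 - 3220 = 43960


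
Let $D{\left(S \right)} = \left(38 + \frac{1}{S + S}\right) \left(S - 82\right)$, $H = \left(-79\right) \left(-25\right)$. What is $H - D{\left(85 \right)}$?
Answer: $\frac{316367}{170} \approx 1861.0$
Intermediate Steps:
$H = 1975$
$D{\left(S \right)} = \left(-82 + S\right) \left(38 + \frac{1}{2 S}\right)$ ($D{\left(S \right)} = \left(38 + \frac{1}{2 S}\right) \left(-82 + S\right) = \left(-82 + S\right) \left(38 + \frac{1}{2 S}\right)$)
$H - D{\left(85 \right)} = 1975 - \left(- \frac{6231}{2} - \frac{41}{85} + 38 \cdot 85\right) = 1975 - \left(- \frac{6231}{2} - \frac{41}{85} + 3230\right) = 1975 - \frac{19383}{170} = \frac{316367}{170}$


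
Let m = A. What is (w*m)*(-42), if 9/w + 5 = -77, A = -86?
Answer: -16254/41 ≈ -396.44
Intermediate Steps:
m = -86
w = -9/82 (w = 9/(-5 - 77) = 9/(-82) = 9*(-1/82) = -9/82 ≈ -0.10976)
(w*m)*(-42) = -9/82*(-86)*(-42) = (387/41)*(-42) = -16254/41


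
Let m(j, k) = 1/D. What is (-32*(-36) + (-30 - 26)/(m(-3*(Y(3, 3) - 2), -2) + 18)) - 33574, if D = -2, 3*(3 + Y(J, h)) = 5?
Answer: -162126/5 ≈ -32425.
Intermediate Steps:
Y(J, h) = -4/3 (Y(J, h) = -3 + (⅓)*5 = -3 + 5/3 = -4/3)
m(j, k) = -½ (m(j, k) = 1/(-2) = -½)
(-32*(-36) + (-30 - 26)/(m(-3*(Y(3, 3) - 2), -2) + 18)) - 33574 = (-32*(-36) + (-30 - 26)/(-½ + 18)) - 33574 = (1152 - 56/35/2) - 33574 = (1152 - 56*2/35) - 33574 = (1152 - 16/5) - 33574 = 5744/5 - 33574 = -162126/5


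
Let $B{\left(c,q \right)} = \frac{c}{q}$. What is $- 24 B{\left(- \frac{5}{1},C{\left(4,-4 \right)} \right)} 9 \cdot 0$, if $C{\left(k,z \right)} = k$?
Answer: $0$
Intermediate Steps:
$- 24 B{\left(- \frac{5}{1},C{\left(4,-4 \right)} \right)} 9 \cdot 0 = - 24 \frac{\left(-5\right) 1^{-1}}{4} \cdot 9 \cdot 0 = - 24 \left(-5\right) 1 \cdot \frac{1}{4} \cdot 0 = - 24 \left(\left(-5\right) \frac{1}{4}\right) 0 = \left(-24\right) \left(- \frac{5}{4}\right) 0 = 30 \cdot 0 = 0$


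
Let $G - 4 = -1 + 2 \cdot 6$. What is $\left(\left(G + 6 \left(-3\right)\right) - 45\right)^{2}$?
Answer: $2304$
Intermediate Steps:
$G = 15$ ($G = 4 + \left(-1 + 2 \cdot 6\right) = 4 + \left(-1 + 12\right) = 4 + 11 = 15$)
$\left(\left(G + 6 \left(-3\right)\right) - 45\right)^{2} = \left(\left(15 + 6 \left(-3\right)\right) - 45\right)^{2} = \left(\left(15 - 18\right) + \left(-46 + 1\right)\right)^{2} = \left(-3 - 45\right)^{2} = \left(-48\right)^{2} = 2304$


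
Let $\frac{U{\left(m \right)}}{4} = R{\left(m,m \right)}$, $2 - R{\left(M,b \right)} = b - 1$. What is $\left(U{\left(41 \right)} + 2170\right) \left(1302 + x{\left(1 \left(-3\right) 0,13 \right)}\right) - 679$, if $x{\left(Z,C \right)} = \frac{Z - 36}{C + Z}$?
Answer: $\frac{34075193}{13} \approx 2.6212 \cdot 10^{6}$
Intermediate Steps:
$R{\left(M,b \right)} = 3 - b$ ($R{\left(M,b \right)} = 2 - \left(b - 1\right) = 2 - \left(-1 + b\right) = 3 - b$)
$x{\left(Z,C \right)} = \frac{-36 + Z}{C + Z}$
$U{\left(m \right)} = 12 - 4 m$ ($U{\left(m \right)} = 4 \left(3 - m\right) = 12 - 4 m$)
$\left(U{\left(41 \right)} + 2170\right) \left(1302 + x{\left(1 \left(-3\right) 0,13 \right)}\right) - 679 = \left(\left(12 - 164\right) + 2170\right) \left(1302 + \frac{-36 + 1 \left(-3\right) 0}{13 + 1 \left(-3\right) 0}\right) - 679 = \left(\left(12 - 164\right) + 2170\right) \left(1302 + \frac{-36 - 0}{13 - 0}\right) - 679 = \left(-152 + 2170\right) \left(1302 + \frac{-36 + 0}{13 + 0}\right) - 679 = 2018 \left(1302 + \frac{1}{13} \left(-36\right)\right) - 679 = 2018 \left(1302 - \frac{36}{13}\right) - 679 = 2018 \cdot \frac{16890}{13} - 679 = \frac{34084020}{13} - 679 = \frac{34075193}{13}$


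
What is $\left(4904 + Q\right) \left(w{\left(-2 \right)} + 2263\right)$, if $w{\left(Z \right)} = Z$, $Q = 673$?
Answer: $12609597$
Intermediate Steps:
$\left(4904 + Q\right) \left(w{\left(-2 \right)} + 2263\right) = \left(4904 + 673\right) \left(-2 + 2263\right) = 5577 \cdot 2261 = 12609597$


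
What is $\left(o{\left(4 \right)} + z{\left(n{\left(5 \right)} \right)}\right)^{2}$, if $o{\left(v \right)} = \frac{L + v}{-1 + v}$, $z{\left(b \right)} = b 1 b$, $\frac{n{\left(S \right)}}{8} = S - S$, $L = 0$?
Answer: $\frac{16}{9} \approx 1.7778$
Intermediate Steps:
$n{\left(S \right)} = 0$ ($n{\left(S \right)} = 8 \left(S - S\right) = 8 \cdot 0 = 0$)
$z{\left(b \right)} = b^{2}$ ($z{\left(b \right)} = b b = b^{2}$)
$o{\left(v \right)} = \frac{v}{-1 + v}$ ($o{\left(v \right)} = \frac{0 + v}{-1 + v} = \frac{v}{-1 + v}$)
$\left(o{\left(4 \right)} + z{\left(n{\left(5 \right)} \right)}\right)^{2} = \left(\frac{4}{-1 + 4} + 0^{2}\right)^{2} = \left(\frac{4}{3} + 0\right)^{2} = \left(\frac{4}{3}\right)^{2} = \frac{16}{9}$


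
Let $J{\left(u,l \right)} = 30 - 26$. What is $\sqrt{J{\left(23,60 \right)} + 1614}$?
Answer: $\sqrt{1618} \approx 40.224$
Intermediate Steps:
$J{\left(u,l \right)} = 4$ ($J{\left(u,l \right)} = 30 - 26 = 4$)
$\sqrt{J{\left(23,60 \right)} + 1614} = \sqrt{4 + 1614} = \sqrt{1618}$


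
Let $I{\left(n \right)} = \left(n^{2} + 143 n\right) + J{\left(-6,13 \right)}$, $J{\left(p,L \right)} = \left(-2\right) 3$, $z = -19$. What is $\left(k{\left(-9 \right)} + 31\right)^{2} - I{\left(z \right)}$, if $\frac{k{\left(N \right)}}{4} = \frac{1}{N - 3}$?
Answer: $\frac{29722}{9} \approx 3302.4$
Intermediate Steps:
$k{\left(N \right)} = \frac{4}{-3 + N}$ ($k{\left(N \right)} = \frac{4}{N - 3} = \frac{4}{-3 + N}$)
$J{\left(p,L \right)} = -6$
$I{\left(n \right)} = -6 + n^{2} + 143 n$ ($I{\left(n \right)} = \left(n^{2} + 143 n\right) - 6 = -6 + n^{2} + 143 n$)
$\left(k{\left(-9 \right)} + 31\right)^{2} - I{\left(z \right)} = \left(\frac{4}{-3 - 9} + 31\right)^{2} - \left(-6 + \left(-19\right)^{2} + 143 \left(-19\right)\right) = \left(\frac{4}{-12} + 31\right)^{2} - \left(-6 + 361 - 2717\right) = \left(4 \left(- \frac{1}{12}\right) + 31\right)^{2} - -2362 = \left(- \frac{1}{3} + 31\right)^{2} + 2362 = \left(\frac{92}{3}\right)^{2} + 2362 = \frac{8464}{9} + 2362 = \frac{29722}{9}$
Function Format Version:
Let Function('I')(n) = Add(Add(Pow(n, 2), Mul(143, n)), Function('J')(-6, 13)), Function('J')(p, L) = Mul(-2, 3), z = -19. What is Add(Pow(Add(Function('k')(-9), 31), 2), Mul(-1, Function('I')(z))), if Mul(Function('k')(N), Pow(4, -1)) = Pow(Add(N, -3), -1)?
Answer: Rational(29722, 9) ≈ 3302.4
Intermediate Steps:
Function('k')(N) = Mul(4, Pow(Add(-3, N), -1)) (Function('k')(N) = Mul(4, Pow(Add(N, -3), -1)) = Mul(4, Pow(Add(-3, N), -1)))
Function('J')(p, L) = -6
Function('I')(n) = Add(-6, Pow(n, 2), Mul(143, n)) (Function('I')(n) = Add(Add(Pow(n, 2), Mul(143, n)), -6) = Add(-6, Pow(n, 2), Mul(143, n)))
Add(Pow(Add(Function('k')(-9), 31), 2), Mul(-1, Function('I')(z))) = Add(Pow(Add(Mul(4, Pow(Add(-3, -9), -1)), 31), 2), Mul(-1, Add(-6, Pow(-19, 2), Mul(143, -19)))) = Add(Pow(Add(Mul(4, Pow(-12, -1)), 31), 2), Mul(-1, Add(-6, 361, -2717))) = Add(Pow(Add(Mul(4, Rational(-1, 12)), 31), 2), Mul(-1, -2362)) = Add(Pow(Add(Rational(-1, 3), 31), 2), 2362) = Add(Pow(Rational(92, 3), 2), 2362) = Add(Rational(8464, 9), 2362) = Rational(29722, 9)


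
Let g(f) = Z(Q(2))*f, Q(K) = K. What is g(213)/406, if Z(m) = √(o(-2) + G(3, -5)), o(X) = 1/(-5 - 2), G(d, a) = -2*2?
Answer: 213*I*√203/2842 ≈ 1.0678*I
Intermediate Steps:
G(d, a) = -4
o(X) = -⅐ (o(X) = 1/(-7) = -⅐)
Z(m) = I*√203/7 (Z(m) = √(-⅐ - 4) = √(-29/7) = I*√203/7)
g(f) = I*f*√203/7 (g(f) = (I*√203/7)*f = I*f*√203/7)
g(213)/406 = ((⅐)*I*213*√203)/406 = (213*I*√203/7)*(1/406) = 213*I*√203/2842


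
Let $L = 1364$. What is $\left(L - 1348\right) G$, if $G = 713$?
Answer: $11408$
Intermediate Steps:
$\left(L - 1348\right) G = \left(1364 - 1348\right) 713 = 16 \cdot 713 = 11408$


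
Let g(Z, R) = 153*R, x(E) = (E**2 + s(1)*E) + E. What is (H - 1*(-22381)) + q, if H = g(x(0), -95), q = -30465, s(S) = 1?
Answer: -22619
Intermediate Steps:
x(E) = E**2 + 2*E (x(E) = (E**2 + 1*E) + E = (E**2 + E) + E = (E + E**2) + E = E**2 + 2*E)
H = -14535 (H = 153*(-95) = -14535)
(H - 1*(-22381)) + q = (-14535 - 1*(-22381)) - 30465 = (-14535 + 22381) - 30465 = 7846 - 30465 = -22619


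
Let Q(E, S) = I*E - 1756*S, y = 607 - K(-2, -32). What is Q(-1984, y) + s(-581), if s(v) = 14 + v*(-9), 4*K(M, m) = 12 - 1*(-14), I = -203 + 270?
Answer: -1182163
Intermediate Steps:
I = 67
K(M, m) = 13/2 (K(M, m) = (12 - 1*(-14))/4 = (12 + 14)/4 = (¼)*26 = 13/2)
s(v) = 14 - 9*v
y = 1201/2 (y = 607 - 1*13/2 = 607 - 13/2 = 1201/2 ≈ 600.50)
Q(E, S) = -1756*S + 67*E (Q(E, S) = 67*E - 1756*S = -1756*S + 67*E)
Q(-1984, y) + s(-581) = (-1756*1201/2 + 67*(-1984)) + (14 - 9*(-581)) = (-1054478 - 132928) + (14 + 5229) = -1187406 + 5243 = -1182163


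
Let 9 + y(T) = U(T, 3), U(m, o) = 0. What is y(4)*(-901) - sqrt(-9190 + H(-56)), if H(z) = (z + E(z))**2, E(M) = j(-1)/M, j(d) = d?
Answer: 8109 - I*sqrt(18991615)/56 ≈ 8109.0 - 77.82*I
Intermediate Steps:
y(T) = -9 (y(T) = -9 + 0 = -9)
E(M) = -1/M
H(z) = (z - 1/z)**2
y(4)*(-901) - sqrt(-9190 + H(-56)) = -9*(-901) - sqrt(-9190 + (-1 + (-56)**2)**2/(-56)**2) = 8109 - sqrt(-9190 + (-1 + 3136)**2/3136) = 8109 - sqrt(-9190 + (1/3136)*3135**2) = 8109 - sqrt(-9190 + (1/3136)*9828225) = 8109 - sqrt(-9190 + 9828225/3136) = 8109 - sqrt(-18991615/3136) = 8109 - I*sqrt(18991615)/56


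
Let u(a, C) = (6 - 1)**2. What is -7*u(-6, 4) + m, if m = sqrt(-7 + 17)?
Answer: -175 + sqrt(10) ≈ -171.84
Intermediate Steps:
m = sqrt(10) ≈ 3.1623
u(a, C) = 25 (u(a, C) = 5**2 = 25)
-7*u(-6, 4) + m = -7*25 + sqrt(10) = -175 + sqrt(10)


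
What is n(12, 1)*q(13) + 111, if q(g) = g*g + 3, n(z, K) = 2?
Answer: 455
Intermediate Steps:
q(g) = 3 + g**2 (q(g) = g**2 + 3 = 3 + g**2)
n(12, 1)*q(13) + 111 = 2*(3 + 13**2) + 111 = 2*(3 + 169) + 111 = 2*172 + 111 = 344 + 111 = 455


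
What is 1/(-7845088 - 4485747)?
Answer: -1/12330835 ≈ -8.1097e-8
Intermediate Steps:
1/(-7845088 - 4485747) = 1/(-12330835) = -1/12330835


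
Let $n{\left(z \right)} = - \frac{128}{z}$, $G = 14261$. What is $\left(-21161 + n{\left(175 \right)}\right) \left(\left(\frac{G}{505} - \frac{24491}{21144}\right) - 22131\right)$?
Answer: $\frac{874051554615544373}{1868601000} \approx 4.6776 \cdot 10^{8}$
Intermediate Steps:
$\left(-21161 + n{\left(175 \right)}\right) \left(\left(\frac{G}{505} - \frac{24491}{21144}\right) - 22131\right) = \left(-21161 - \frac{128}{175}\right) \left(\left(\frac{14261}{505} - \frac{24491}{21144}\right) - 22131\right) = - \frac{3703303 \left(\frac{289166629}{10677720} - 22131\right)}{175} = \left(- \frac{3703303}{175}\right) \left(- \frac{236019454691}{10677720}\right) = \frac{874051554615544373}{1868601000}$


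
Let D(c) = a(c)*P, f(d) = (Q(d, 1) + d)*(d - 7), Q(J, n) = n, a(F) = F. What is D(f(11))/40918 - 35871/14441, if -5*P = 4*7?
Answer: -3679128297/1477242095 ≈ -2.4905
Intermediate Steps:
P = -28/5 (P = -4*7/5 = -⅕*28 = -28/5 ≈ -5.6000)
f(d) = (1 + d)*(-7 + d) (f(d) = (1 + d)*(d - 7) = (1 + d)*(-7 + d))
D(c) = -28*c/5 (D(c) = c*(-28/5) = -28*c/5)
D(f(11))/40918 - 35871/14441 = -28*(-7 + 11² - 6*11)/5/40918 - 35871/14441 = -28*(-7 + 121 - 66)/5*(1/40918) - 35871*1/14441 = -28/5*48*(1/40918) - 35871/14441 = -1344/5*1/40918 - 35871/14441 = -672/102295 - 35871/14441 = -3679128297/1477242095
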